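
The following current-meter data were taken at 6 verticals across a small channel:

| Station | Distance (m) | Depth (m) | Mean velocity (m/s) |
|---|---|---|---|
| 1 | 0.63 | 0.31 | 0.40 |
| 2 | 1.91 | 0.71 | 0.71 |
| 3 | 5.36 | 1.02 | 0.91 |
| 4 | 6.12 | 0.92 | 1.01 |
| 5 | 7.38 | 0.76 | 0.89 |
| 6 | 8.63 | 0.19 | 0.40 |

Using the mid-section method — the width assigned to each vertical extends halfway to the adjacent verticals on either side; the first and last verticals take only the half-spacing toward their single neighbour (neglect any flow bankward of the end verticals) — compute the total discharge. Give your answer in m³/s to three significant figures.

w_1 = (1.91 − 0.63)/2 = 0.64 m; q_1 = 0.40 × 0.31 × 0.64 = 0.07936 m³/s
w_2 = (5.36 − 0.63)/2 = 2.365 m; q_2 = 0.71 × 0.71 × 2.365 = 1.192 m³/s
w_3 = (6.12 − 1.91)/2 = 2.105 m; q_3 = 0.91 × 1.02 × 2.105 = 1.954 m³/s
w_4 = (7.38 − 5.36)/2 = 1.01 m; q_4 = 1.01 × 0.92 × 1.01 = 0.9385 m³/s
w_5 = (8.63 − 6.12)/2 = 1.255 m; q_5 = 0.89 × 0.76 × 1.255 = 0.8489 m³/s
w_6 = (8.63 − 7.38)/2 = 0.625 m; q_6 = 0.40 × 0.19 × 0.625 = 0.04750 m³/s
Q = Σ qᵢ = 5.060 m³/s

5.06 m³/s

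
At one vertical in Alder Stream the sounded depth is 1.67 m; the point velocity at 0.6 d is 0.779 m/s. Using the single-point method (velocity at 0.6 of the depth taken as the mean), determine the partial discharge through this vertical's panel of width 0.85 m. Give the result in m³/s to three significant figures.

v̄ = v₀.₆ = 0.779 m/s
q = v̄ × d × w = 0.7790 × 1.67 × 0.85 = 1.106 m³/s

1.11 m³/s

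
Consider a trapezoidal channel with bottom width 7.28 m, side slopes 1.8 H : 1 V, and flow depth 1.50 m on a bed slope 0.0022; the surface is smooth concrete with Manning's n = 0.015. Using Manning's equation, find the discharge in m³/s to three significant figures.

50.3 m³/s

A = (b + z·y)·y = (7.28 + 1.8×1.50)×1.50 = 14.97 m²
P = b + 2y√(1+z²) = 7.28 + 2×1.50×√(1+1.8²) = 13.46 m
R = A/P = 14.97/13.46 = 1.112 m
Q = (1/n)·A·R^(2/3)·S^(1/2) = (1/0.015) × 14.97 × 1.112^(2/3) × 0.0022^(1/2) = 50.26 m³/s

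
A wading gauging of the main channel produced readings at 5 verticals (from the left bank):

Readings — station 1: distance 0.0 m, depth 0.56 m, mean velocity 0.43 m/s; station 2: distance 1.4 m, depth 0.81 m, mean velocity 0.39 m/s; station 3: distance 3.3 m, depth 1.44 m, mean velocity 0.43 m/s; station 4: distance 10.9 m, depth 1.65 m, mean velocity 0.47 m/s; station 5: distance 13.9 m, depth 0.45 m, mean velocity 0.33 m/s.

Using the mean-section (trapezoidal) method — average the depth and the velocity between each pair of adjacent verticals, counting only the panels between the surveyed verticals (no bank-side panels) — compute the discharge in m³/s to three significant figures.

Panel 1-2: Δb = 1.4 m, d̄ = (0.56+0.81)/2 = 0.685, v̄ = (0.43+0.39)/2 = 0.41 → q = 1.4×0.685×0.41 = 0.3932 m³/s
Panel 2-3: Δb = 1.9 m, d̄ = (0.81+1.44)/2 = 1.125, v̄ = (0.39+0.43)/2 = 0.41 → q = 1.9×1.125×0.41 = 0.8764 m³/s
Panel 3-4: Δb = 7.6 m, d̄ = (1.44+1.65)/2 = 1.545, v̄ = (0.43+0.47)/2 = 0.45 → q = 7.6×1.545×0.45 = 5.284 m³/s
Panel 4-5: Δb = 3 m, d̄ = (1.65+0.45)/2 = 1.05, v̄ = (0.47+0.33)/2 = 0.4 → q = 3×1.05×0.4 = 1.260 m³/s
Q = Σ q = 7.813 m³/s

7.81 m³/s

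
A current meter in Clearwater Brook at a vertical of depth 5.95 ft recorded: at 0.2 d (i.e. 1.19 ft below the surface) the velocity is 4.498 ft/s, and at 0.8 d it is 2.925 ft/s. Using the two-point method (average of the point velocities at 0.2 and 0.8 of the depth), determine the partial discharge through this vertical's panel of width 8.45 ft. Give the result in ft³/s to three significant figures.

187 ft³/s

v̄ = (4.498 + 2.925) / 2 = 3.712 ft/s
q = v̄ × d × w = 3.712 × 5.95 × 8.45 = 186.6 ft³/s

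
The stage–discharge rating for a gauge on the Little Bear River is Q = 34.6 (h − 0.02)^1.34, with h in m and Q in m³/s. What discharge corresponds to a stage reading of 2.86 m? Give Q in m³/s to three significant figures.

Q = 34.6 × (2.86 − 0.02)^1.34 = 34.6 × 2.84^1.34 = 140.1 m³/s

140 m³/s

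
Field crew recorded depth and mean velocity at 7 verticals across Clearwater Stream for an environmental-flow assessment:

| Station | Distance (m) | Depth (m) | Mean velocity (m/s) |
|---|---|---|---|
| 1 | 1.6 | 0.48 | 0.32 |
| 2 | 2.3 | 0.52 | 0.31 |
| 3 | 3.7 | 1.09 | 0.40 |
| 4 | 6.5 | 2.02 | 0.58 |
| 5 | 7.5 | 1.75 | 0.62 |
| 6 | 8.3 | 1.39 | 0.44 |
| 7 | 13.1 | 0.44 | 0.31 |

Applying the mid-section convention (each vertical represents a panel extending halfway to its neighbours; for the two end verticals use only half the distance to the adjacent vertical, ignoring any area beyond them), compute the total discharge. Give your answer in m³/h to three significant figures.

23000 m³/h

w_1 = (2.3 − 1.6)/2 = 0.35 m; q_1 = 0.32 × 0.48 × 0.35 = 0.05376 m³/s
w_2 = (3.7 − 1.6)/2 = 1.05 m; q_2 = 0.31 × 0.52 × 1.05 = 0.1693 m³/s
w_3 = (6.5 − 2.3)/2 = 2.1 m; q_3 = 0.40 × 1.09 × 2.1 = 0.9156 m³/s
w_4 = (7.5 − 3.7)/2 = 1.9 m; q_4 = 0.58 × 2.02 × 1.9 = 2.226 m³/s
w_5 = (8.3 − 6.5)/2 = 0.9 m; q_5 = 0.62 × 1.75 × 0.9 = 0.9765 m³/s
w_6 = (13.1 − 7.5)/2 = 2.8 m; q_6 = 0.44 × 1.39 × 2.8 = 1.712 m³/s
w_7 = (13.1 − 8.3)/2 = 2.4 m; q_7 = 0.31 × 0.44 × 2.4 = 0.3274 m³/s
Q = Σ qᵢ = 6.381 m³/s
= 6.381 × 3600 = 22970 m³/h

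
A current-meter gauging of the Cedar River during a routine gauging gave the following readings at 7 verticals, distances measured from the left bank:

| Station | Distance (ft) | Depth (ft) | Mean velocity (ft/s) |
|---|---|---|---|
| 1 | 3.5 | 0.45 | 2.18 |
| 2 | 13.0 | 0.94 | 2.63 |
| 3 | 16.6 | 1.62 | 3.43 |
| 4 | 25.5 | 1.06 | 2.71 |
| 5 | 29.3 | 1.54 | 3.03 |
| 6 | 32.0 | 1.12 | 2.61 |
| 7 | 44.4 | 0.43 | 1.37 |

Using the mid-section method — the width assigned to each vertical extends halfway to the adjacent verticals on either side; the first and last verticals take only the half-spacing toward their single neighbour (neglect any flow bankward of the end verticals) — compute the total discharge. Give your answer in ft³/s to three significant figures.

115 ft³/s

w_1 = (13.0 − 3.5)/2 = 4.75 ft; q_1 = 2.18 × 0.45 × 4.75 = 4.660 ft³/s
w_2 = (16.6 − 3.5)/2 = 6.55 ft; q_2 = 2.63 × 0.94 × 6.55 = 16.19 ft³/s
w_3 = (25.5 − 13.0)/2 = 6.25 ft; q_3 = 3.43 × 1.62 × 6.25 = 34.73 ft³/s
w_4 = (29.3 − 16.6)/2 = 6.35 ft; q_4 = 2.71 × 1.06 × 6.35 = 18.24 ft³/s
w_5 = (32.0 − 25.5)/2 = 3.25 ft; q_5 = 3.03 × 1.54 × 3.25 = 15.17 ft³/s
w_6 = (44.4 − 29.3)/2 = 7.55 ft; q_6 = 2.61 × 1.12 × 7.55 = 22.07 ft³/s
w_7 = (44.4 − 32.0)/2 = 6.2 ft; q_7 = 1.37 × 0.43 × 6.2 = 3.652 ft³/s
Q = Σ qᵢ = 114.7 ft³/s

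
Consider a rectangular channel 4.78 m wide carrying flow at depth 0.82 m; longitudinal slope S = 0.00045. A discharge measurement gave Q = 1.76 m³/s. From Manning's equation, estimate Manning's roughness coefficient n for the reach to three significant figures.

0.0340

A = b·y = 4.78 × 0.82 = 3.920 m²
P = b + 2y = 4.78 + 2×0.82 = 6.420 m
R = A/P = 3.920/6.420 = 0.6105 m
n = (1/Q)·A·R^(2/3)·S^(1/2) = (1/1.76) × 3.920 × 0.7197 × 0.02121 = 0.03400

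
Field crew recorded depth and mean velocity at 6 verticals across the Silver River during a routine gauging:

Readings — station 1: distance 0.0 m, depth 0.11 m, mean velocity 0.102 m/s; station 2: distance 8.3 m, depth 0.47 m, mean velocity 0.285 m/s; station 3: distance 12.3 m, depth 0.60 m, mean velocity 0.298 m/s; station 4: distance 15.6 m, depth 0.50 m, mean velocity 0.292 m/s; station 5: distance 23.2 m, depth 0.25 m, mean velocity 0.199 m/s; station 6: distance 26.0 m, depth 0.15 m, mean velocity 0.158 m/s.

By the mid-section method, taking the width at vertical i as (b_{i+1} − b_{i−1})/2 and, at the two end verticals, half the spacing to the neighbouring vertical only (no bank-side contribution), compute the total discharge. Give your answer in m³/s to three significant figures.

w_1 = (8.3 − 0.0)/2 = 4.15 m; q_1 = 0.102 × 0.11 × 4.15 = 0.04656 m³/s
w_2 = (12.3 − 0.0)/2 = 6.15 m; q_2 = 0.285 × 0.47 × 6.15 = 0.8238 m³/s
w_3 = (15.6 − 8.3)/2 = 3.65 m; q_3 = 0.298 × 0.60 × 3.65 = 0.6526 m³/s
w_4 = (23.2 − 12.3)/2 = 5.45 m; q_4 = 0.292 × 0.50 × 5.45 = 0.7957 m³/s
w_5 = (26.0 − 15.6)/2 = 5.2 m; q_5 = 0.199 × 0.25 × 5.2 = 0.2587 m³/s
w_6 = (26.0 − 23.2)/2 = 1.4 m; q_6 = 0.158 × 0.15 × 1.4 = 0.03318 m³/s
Q = Σ qᵢ = 2.611 m³/s

2.61 m³/s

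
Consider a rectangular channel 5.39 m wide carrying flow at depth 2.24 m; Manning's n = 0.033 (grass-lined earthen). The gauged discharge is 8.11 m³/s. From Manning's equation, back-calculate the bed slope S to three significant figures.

A = b·y = 5.39 × 2.24 = 12.07 m²
P = b + 2y = 5.39 + 2×2.24 = 9.870 m
R = A/P = 12.07/9.870 = 1.223 m
S = (Q·n / (1·A·R^(2/3)))² = (8.11×0.033 / (1×12.07×1.144))² = 0.0003756

0.000376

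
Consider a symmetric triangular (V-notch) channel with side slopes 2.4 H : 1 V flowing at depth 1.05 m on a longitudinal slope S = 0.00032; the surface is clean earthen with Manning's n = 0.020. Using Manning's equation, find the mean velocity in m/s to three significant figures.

A = z·y² = 2.4×1.05² = 2.646 m²
P = 2y√(1+z²) = 2×1.05×√(1+2.4²) = 5.460 m
R = A/P = 2.646/5.460 = 0.4846 m
Q = (1/n)·A·R^(2/3)·S^(1/2) = (1/0.020) × 2.646 × 0.4846^(2/3) × 0.00032^(1/2) = 1.460 m³/s
V = Q/A = 1.460/2.646 = 0.5518 m/s

0.552 m/s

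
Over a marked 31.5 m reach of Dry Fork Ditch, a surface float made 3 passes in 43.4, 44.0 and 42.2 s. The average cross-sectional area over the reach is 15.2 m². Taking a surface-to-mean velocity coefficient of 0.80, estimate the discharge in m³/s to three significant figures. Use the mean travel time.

8.87 m³/s

t̄ = (43.4 + 44.0 + 42.2) / 3 = 43.2 s
v_surface = L / t̄ = 31.5 / 43.2 = 0.7292 m/s
v_mean = 0.80 × 0.7292 = 0.5833 m/s
Q = A × v_mean = 15.2 × 0.5833 = 8.867 m³/s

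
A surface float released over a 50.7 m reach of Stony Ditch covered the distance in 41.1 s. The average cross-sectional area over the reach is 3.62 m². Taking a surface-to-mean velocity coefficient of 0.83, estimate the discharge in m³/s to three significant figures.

3.71 m³/s

v_surface = L / t̄ = 50.7 / 41.1 = 1.234 m/s
v_mean = 0.83 × 1.234 = 1.024 m/s
Q = A × v_mean = 3.62 × 1.024 = 3.706 m³/s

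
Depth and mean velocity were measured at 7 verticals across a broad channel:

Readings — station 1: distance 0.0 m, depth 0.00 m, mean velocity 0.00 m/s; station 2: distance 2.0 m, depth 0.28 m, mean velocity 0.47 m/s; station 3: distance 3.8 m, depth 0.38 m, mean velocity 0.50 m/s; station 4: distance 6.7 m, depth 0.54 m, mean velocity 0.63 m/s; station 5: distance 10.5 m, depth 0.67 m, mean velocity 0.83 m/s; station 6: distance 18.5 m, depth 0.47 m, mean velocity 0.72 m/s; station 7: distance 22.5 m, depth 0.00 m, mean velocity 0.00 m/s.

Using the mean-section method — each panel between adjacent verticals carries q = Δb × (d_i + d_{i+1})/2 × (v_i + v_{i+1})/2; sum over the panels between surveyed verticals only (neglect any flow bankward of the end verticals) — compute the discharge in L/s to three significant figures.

Panel 1-2: Δb = 2 m, d̄ = (0.00+0.28)/2 = 0.14, v̄ = (0.00+0.47)/2 = 0.235 → q = 2×0.14×0.235 = 0.06580 m³/s
Panel 2-3: Δb = 1.8 m, d̄ = (0.28+0.38)/2 = 0.33, v̄ = (0.47+0.50)/2 = 0.485 → q = 1.8×0.33×0.485 = 0.2881 m³/s
Panel 3-4: Δb = 2.9 m, d̄ = (0.38+0.54)/2 = 0.46, v̄ = (0.50+0.63)/2 = 0.565 → q = 2.9×0.46×0.565 = 0.7537 m³/s
Panel 4-5: Δb = 3.8 m, d̄ = (0.54+0.67)/2 = 0.605, v̄ = (0.63+0.83)/2 = 0.73 → q = 3.8×0.605×0.73 = 1.678 m³/s
Panel 5-6: Δb = 8 m, d̄ = (0.67+0.47)/2 = 0.57, v̄ = (0.83+0.72)/2 = 0.775 → q = 8×0.57×0.775 = 3.534 m³/s
Panel 6-7: Δb = 4 m, d̄ = (0.47+0.00)/2 = 0.235, v̄ = (0.72+0.00)/2 = 0.36 → q = 4×0.235×0.36 = 0.3384 m³/s
Q = Σ q = 6.658 m³/s
= 6.658 × 1000 = 6658 L/s

6660 L/s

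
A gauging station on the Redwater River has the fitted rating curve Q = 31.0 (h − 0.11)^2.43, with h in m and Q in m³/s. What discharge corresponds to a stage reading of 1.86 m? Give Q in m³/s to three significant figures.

121 m³/s

Q = 31.0 × (1.86 − 0.11)^2.43 = 31.0 × 1.75^2.43 = 120.8 m³/s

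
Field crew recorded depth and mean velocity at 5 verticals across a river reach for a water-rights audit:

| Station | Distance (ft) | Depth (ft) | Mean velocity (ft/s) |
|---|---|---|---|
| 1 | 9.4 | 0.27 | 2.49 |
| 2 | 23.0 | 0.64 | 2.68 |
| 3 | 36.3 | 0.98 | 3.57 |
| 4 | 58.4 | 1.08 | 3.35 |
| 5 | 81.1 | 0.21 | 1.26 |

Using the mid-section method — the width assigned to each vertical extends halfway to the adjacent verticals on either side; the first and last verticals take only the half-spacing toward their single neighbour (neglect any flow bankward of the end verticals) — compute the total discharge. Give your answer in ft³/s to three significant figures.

174 ft³/s

w_1 = (23.0 − 9.4)/2 = 6.8 ft; q_1 = 2.49 × 0.27 × 6.8 = 4.572 ft³/s
w_2 = (36.3 − 9.4)/2 = 13.45 ft; q_2 = 2.68 × 0.64 × 13.45 = 23.07 ft³/s
w_3 = (58.4 − 23.0)/2 = 17.7 ft; q_3 = 3.57 × 0.98 × 17.7 = 61.93 ft³/s
w_4 = (81.1 − 36.3)/2 = 22.4 ft; q_4 = 3.35 × 1.08 × 22.4 = 81.04 ft³/s
w_5 = (81.1 − 58.4)/2 = 11.35 ft; q_5 = 1.26 × 0.21 × 11.35 = 3.003 ft³/s
Q = Σ qᵢ = 173.6 ft³/s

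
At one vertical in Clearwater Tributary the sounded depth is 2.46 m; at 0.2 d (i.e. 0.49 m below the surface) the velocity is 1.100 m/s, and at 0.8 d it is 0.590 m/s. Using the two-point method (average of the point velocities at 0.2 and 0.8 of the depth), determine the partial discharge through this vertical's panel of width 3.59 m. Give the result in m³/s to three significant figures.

7.46 m³/s

v̄ = (1.100 + 0.590) / 2 = 0.8450 m/s
q = v̄ × d × w = 0.8450 × 2.46 × 3.59 = 7.463 m³/s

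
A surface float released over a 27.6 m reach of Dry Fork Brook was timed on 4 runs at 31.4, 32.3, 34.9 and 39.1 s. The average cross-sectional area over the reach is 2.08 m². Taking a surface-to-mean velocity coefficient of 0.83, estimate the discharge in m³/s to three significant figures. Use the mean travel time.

1.38 m³/s

t̄ = (31.4 + 32.3 + 34.9 + 39.1) / 4 = 34.425 s
v_surface = L / t̄ = 27.6 / 34.425 = 0.8017 m/s
v_mean = 0.83 × 0.8017 = 0.6654 m/s
Q = A × v_mean = 2.08 × 0.6654 = 1.384 m³/s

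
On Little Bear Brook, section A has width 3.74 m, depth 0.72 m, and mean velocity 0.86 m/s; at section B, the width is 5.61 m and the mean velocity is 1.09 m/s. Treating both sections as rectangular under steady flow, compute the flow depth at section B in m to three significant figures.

0.379 m

Q = A₁V₁ = (3.74×0.72) × 0.86 = 2.316 m³/s
d₂ = Q/(b₂ V₂) = 2.316/(5.61×1.09) = 0.3787 m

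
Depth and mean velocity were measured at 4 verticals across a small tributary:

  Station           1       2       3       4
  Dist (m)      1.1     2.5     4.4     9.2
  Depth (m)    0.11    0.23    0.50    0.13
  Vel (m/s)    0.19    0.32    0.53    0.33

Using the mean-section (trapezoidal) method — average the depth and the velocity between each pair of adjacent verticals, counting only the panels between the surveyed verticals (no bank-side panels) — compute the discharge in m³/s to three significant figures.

Panel 1-2: Δb = 1.4 m, d̄ = (0.11+0.23)/2 = 0.17, v̄ = (0.19+0.32)/2 = 0.255 → q = 1.4×0.17×0.255 = 0.06069 m³/s
Panel 2-3: Δb = 1.9 m, d̄ = (0.23+0.50)/2 = 0.365, v̄ = (0.32+0.53)/2 = 0.425 → q = 1.9×0.365×0.425 = 0.2947 m³/s
Panel 3-4: Δb = 4.8 m, d̄ = (0.50+0.13)/2 = 0.315, v̄ = (0.53+0.33)/2 = 0.43 → q = 4.8×0.315×0.43 = 0.6502 m³/s
Q = Σ q = 1.006 m³/s

1.01 m³/s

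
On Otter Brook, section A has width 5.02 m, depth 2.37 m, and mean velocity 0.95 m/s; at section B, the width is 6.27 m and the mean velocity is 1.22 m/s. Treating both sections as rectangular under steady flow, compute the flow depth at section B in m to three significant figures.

1.48 m

Q = A₁V₁ = (5.02×2.37) × 0.95 = 11.30 m³/s
d₂ = Q/(b₂ V₂) = 11.30/(6.27×1.22) = 1.478 m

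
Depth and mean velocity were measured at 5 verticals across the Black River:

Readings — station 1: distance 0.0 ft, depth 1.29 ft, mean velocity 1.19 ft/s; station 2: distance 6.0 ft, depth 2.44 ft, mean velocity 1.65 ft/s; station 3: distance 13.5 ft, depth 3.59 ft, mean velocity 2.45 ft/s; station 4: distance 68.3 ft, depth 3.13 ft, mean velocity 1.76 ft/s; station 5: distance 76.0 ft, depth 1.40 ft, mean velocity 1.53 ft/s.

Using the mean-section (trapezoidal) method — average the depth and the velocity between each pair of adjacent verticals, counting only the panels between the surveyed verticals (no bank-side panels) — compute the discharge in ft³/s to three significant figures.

Panel 1-2: Δb = 6 ft, d̄ = (1.29+2.44)/2 = 1.865, v̄ = (1.19+1.65)/2 = 1.42 → q = 6×1.865×1.42 = 15.89 ft³/s
Panel 2-3: Δb = 7.5 ft, d̄ = (2.44+3.59)/2 = 3.015, v̄ = (1.65+2.45)/2 = 2.05 → q = 7.5×3.015×2.05 = 46.36 ft³/s
Panel 3-4: Δb = 54.8 ft, d̄ = (3.59+3.13)/2 = 3.36, v̄ = (2.45+1.76)/2 = 2.105 → q = 54.8×3.36×2.105 = 387.6 ft³/s
Panel 4-5: Δb = 7.7 ft, d̄ = (3.13+1.40)/2 = 2.265, v̄ = (1.76+1.53)/2 = 1.645 → q = 7.7×2.265×1.645 = 28.69 ft³/s
Q = Σ q = 478.5 ft³/s

479 ft³/s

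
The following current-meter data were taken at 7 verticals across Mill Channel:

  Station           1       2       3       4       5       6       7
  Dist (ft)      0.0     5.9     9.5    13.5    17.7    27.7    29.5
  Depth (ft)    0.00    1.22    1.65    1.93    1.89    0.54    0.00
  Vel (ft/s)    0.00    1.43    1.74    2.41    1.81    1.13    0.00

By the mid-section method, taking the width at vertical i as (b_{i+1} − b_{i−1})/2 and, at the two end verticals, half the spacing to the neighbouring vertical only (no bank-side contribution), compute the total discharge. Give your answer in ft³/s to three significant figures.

w_2 = (9.5 − 0.0)/2 = 4.75 ft; q_2 = 1.43 × 1.22 × 4.75 = 8.287 ft³/s
w_3 = (13.5 − 5.9)/2 = 3.8 ft; q_3 = 1.74 × 1.65 × 3.8 = 10.91 ft³/s
w_4 = (17.7 − 9.5)/2 = 4.1 ft; q_4 = 2.41 × 1.93 × 4.1 = 19.07 ft³/s
w_5 = (27.7 − 13.5)/2 = 7.1 ft; q_5 = 1.81 × 1.89 × 7.1 = 24.29 ft³/s
w_6 = (29.5 − 17.7)/2 = 5.9 ft; q_6 = 1.13 × 0.54 × 5.9 = 3.600 ft³/s
Stations 1, 7 contribute zero (depth or velocity is 0).
Q = Σ qᵢ = 66.16 ft³/s

66.2 ft³/s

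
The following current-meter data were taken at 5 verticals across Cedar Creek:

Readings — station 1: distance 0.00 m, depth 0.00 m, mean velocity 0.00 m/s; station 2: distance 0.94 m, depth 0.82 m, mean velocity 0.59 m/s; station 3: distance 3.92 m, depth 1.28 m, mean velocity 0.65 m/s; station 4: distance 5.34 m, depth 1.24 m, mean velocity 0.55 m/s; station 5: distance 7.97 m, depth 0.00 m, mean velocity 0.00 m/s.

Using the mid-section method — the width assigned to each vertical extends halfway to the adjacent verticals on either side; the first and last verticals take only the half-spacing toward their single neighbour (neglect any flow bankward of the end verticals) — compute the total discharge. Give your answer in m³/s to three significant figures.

w_2 = (3.92 − 0.00)/2 = 1.96 m; q_2 = 0.59 × 0.82 × 1.96 = 0.9482 m³/s
w_3 = (5.34 − 0.94)/2 = 2.2 m; q_3 = 0.65 × 1.28 × 2.2 = 1.830 m³/s
w_4 = (7.97 − 3.92)/2 = 2.025 m; q_4 = 0.55 × 1.24 × 2.025 = 1.381 m³/s
Stations 1, 5 contribute zero (depth or velocity is 0).
Q = Σ qᵢ = 4.160 m³/s

4.16 m³/s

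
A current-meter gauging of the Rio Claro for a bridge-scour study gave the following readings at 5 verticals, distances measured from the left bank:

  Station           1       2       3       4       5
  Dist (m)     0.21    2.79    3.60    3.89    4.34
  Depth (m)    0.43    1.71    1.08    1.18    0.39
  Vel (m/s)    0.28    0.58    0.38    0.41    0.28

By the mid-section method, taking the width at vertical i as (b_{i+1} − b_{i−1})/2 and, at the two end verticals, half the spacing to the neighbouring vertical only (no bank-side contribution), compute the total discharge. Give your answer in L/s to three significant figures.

2270 L/s

w_1 = (2.79 − 0.21)/2 = 1.29 m; q_1 = 0.28 × 0.43 × 1.29 = 0.1553 m³/s
w_2 = (3.60 − 0.21)/2 = 1.695 m; q_2 = 0.58 × 1.71 × 1.695 = 1.681 m³/s
w_3 = (3.89 − 2.79)/2 = 0.55 m; q_3 = 0.38 × 1.08 × 0.55 = 0.2257 m³/s
w_4 = (4.34 − 3.60)/2 = 0.37 m; q_4 = 0.41 × 1.18 × 0.37 = 0.1790 m³/s
w_5 = (4.34 − 3.89)/2 = 0.225 m; q_5 = 0.28 × 0.39 × 0.225 = 0.02457 m³/s
Q = Σ qᵢ = 2.266 m³/s
= 2.266 × 1000 = 2266 L/s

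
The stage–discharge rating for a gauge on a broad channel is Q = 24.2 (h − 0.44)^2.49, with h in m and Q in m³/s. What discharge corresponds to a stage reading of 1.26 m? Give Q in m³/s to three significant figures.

14.8 m³/s

Q = 24.2 × (1.26 − 0.44)^2.49 = 24.2 × 0.82^2.49 = 14.76 m³/s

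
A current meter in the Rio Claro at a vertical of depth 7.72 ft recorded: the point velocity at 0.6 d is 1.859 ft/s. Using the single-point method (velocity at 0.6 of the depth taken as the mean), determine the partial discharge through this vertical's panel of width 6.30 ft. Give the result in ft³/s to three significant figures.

v̄ = v₀.₆ = 1.859 ft/s
q = v̄ × d × w = 1.859 × 7.72 × 6.30 = 90.41 ft³/s

90.4 ft³/s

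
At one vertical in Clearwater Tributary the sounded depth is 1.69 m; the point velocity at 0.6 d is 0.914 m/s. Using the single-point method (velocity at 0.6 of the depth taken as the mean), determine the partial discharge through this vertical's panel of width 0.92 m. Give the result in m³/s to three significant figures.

v̄ = v₀.₆ = 0.914 m/s
q = v̄ × d × w = 0.9140 × 1.69 × 0.92 = 1.421 m³/s

1.42 m³/s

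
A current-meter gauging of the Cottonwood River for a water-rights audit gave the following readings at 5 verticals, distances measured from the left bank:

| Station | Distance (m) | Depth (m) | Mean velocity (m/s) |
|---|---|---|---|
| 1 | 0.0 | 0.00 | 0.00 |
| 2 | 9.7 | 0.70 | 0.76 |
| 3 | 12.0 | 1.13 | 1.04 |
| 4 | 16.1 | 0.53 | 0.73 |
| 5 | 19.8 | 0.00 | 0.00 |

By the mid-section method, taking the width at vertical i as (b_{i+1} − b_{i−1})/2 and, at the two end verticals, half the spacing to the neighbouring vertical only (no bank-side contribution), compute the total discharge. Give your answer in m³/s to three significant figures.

w_2 = (12.0 − 0.0)/2 = 6 m; q_2 = 0.76 × 0.70 × 6 = 3.192 m³/s
w_3 = (16.1 − 9.7)/2 = 3.2 m; q_3 = 1.04 × 1.13 × 3.2 = 3.761 m³/s
w_4 = (19.8 − 12.0)/2 = 3.9 m; q_4 = 0.73 × 0.53 × 3.9 = 1.509 m³/s
Stations 1, 5 contribute zero (depth or velocity is 0).
Q = Σ qᵢ = 8.462 m³/s

8.46 m³/s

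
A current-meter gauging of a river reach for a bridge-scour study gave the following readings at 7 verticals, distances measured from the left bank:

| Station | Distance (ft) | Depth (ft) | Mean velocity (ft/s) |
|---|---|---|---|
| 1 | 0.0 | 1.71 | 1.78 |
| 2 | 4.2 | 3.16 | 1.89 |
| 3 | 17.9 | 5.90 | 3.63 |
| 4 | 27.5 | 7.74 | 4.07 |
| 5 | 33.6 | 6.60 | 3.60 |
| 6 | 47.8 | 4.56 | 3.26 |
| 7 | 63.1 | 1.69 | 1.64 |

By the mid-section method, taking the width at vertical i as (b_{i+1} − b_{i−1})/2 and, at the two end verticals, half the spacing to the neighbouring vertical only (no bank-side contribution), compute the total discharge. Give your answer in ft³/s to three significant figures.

w_1 = (4.2 − 0.0)/2 = 2.1 ft; q_1 = 1.78 × 1.71 × 2.1 = 6.392 ft³/s
w_2 = (17.9 − 0.0)/2 = 8.95 ft; q_2 = 1.89 × 3.16 × 8.95 = 53.45 ft³/s
w_3 = (27.5 − 4.2)/2 = 11.65 ft; q_3 = 3.63 × 5.90 × 11.65 = 249.5 ft³/s
w_4 = (33.6 − 17.9)/2 = 7.85 ft; q_4 = 4.07 × 7.74 × 7.85 = 247.3 ft³/s
w_5 = (47.8 − 27.5)/2 = 10.15 ft; q_5 = 3.60 × 6.60 × 10.15 = 241.2 ft³/s
w_6 = (63.1 − 33.6)/2 = 14.75 ft; q_6 = 3.26 × 4.56 × 14.75 = 219.3 ft³/s
w_7 = (63.1 − 47.8)/2 = 7.65 ft; q_7 = 1.64 × 1.69 × 7.65 = 21.20 ft³/s
Q = Σ qᵢ = 1038 ft³/s

1040 ft³/s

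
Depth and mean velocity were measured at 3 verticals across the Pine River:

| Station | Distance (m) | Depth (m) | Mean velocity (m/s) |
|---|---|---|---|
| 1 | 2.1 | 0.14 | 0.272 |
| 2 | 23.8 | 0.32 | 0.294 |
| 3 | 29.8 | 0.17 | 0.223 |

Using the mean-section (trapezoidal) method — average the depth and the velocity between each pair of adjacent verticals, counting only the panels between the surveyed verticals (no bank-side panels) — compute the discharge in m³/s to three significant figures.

1.79 m³/s

Panel 1-2: Δb = 21.7 m, d̄ = (0.14+0.32)/2 = 0.23, v̄ = (0.272+0.294)/2 = 0.283 → q = 21.7×0.23×0.283 = 1.412 m³/s
Panel 2-3: Δb = 6 m, d̄ = (0.32+0.17)/2 = 0.245, v̄ = (0.294+0.223)/2 = 0.2585 → q = 6×0.245×0.2585 = 0.3800 m³/s
Q = Σ q = 1.792 m³/s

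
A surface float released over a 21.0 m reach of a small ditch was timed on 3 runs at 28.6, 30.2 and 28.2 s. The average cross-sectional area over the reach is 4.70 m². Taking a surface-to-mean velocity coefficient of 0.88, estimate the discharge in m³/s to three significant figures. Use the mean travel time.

t̄ = (28.6 + 30.2 + 28.2) / 3 = 29 s
v_surface = L / t̄ = 21.0 / 29 = 0.7241 m/s
v_mean = 0.88 × 0.7241 = 0.6372 m/s
Q = A × v_mean = 4.70 × 0.6372 = 2.995 m³/s

3.00 m³/s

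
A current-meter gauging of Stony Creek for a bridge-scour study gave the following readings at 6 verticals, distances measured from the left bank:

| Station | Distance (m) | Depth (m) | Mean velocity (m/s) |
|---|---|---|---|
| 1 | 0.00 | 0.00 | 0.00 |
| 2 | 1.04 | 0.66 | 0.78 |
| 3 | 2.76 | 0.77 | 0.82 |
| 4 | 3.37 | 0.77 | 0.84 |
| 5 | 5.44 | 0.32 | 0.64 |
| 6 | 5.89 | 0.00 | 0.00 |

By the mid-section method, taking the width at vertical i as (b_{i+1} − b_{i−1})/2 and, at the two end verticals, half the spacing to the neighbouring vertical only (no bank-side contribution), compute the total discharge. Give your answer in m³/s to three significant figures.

w_2 = (2.76 − 0.00)/2 = 1.38 m; q_2 = 0.78 × 0.66 × 1.38 = 0.7104 m³/s
w_3 = (3.37 − 1.04)/2 = 1.165 m; q_3 = 0.82 × 0.77 × 1.165 = 0.7356 m³/s
w_4 = (5.44 − 2.76)/2 = 1.34 m; q_4 = 0.84 × 0.77 × 1.34 = 0.8667 m³/s
w_5 = (5.89 − 3.37)/2 = 1.26 m; q_5 = 0.64 × 0.32 × 1.26 = 0.2580 m³/s
Stations 1, 6 contribute zero (depth or velocity is 0).
Q = Σ qᵢ = 2.571 m³/s

2.57 m³/s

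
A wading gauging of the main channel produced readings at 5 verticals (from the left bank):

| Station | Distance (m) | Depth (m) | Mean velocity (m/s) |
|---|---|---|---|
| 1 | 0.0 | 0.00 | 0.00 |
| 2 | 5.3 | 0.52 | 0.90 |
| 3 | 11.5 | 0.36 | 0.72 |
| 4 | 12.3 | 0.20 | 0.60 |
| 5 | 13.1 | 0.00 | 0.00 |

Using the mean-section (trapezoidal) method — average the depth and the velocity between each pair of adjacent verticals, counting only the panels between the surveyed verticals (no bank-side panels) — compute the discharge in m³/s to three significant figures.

3.00 m³/s

Panel 1-2: Δb = 5.3 m, d̄ = (0.00+0.52)/2 = 0.26, v̄ = (0.00+0.90)/2 = 0.45 → q = 5.3×0.26×0.45 = 0.6201 m³/s
Panel 2-3: Δb = 6.2 m, d̄ = (0.52+0.36)/2 = 0.44, v̄ = (0.90+0.72)/2 = 0.81 → q = 6.2×0.44×0.81 = 2.210 m³/s
Panel 3-4: Δb = 0.8 m, d̄ = (0.36+0.20)/2 = 0.28, v̄ = (0.72+0.60)/2 = 0.66 → q = 0.8×0.28×0.66 = 0.1478 m³/s
Panel 4-5: Δb = 0.8 m, d̄ = (0.20+0.00)/2 = 0.1, v̄ = (0.60+0.00)/2 = 0.3 → q = 0.8×0.1×0.3 = 0.02400 m³/s
Q = Σ q = 3.002 m³/s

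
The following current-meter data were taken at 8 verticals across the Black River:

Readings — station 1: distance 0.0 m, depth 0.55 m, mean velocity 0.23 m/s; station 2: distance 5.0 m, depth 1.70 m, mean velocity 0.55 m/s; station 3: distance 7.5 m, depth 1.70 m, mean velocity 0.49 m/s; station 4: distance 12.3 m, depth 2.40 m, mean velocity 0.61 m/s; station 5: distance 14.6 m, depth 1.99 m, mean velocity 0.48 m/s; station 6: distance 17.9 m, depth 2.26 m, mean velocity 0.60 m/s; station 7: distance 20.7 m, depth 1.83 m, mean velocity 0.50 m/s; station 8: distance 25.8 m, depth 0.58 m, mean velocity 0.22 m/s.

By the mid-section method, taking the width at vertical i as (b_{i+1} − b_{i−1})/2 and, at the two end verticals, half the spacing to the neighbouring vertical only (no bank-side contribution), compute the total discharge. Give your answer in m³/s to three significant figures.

w_1 = (5.0 − 0.0)/2 = 2.5 m; q_1 = 0.23 × 0.55 × 2.5 = 0.3163 m³/s
w_2 = (7.5 − 0.0)/2 = 3.75 m; q_2 = 0.55 × 1.70 × 3.75 = 3.506 m³/s
w_3 = (12.3 − 5.0)/2 = 3.65 m; q_3 = 0.49 × 1.70 × 3.65 = 3.040 m³/s
w_4 = (14.6 − 7.5)/2 = 3.55 m; q_4 = 0.61 × 2.40 × 3.55 = 5.197 m³/s
w_5 = (17.9 − 12.3)/2 = 2.8 m; q_5 = 0.48 × 1.99 × 2.8 = 2.675 m³/s
w_6 = (20.7 − 14.6)/2 = 3.05 m; q_6 = 0.60 × 2.26 × 3.05 = 4.136 m³/s
w_7 = (25.8 − 17.9)/2 = 3.95 m; q_7 = 0.50 × 1.83 × 3.95 = 3.614 m³/s
w_8 = (25.8 − 20.7)/2 = 2.55 m; q_8 = 0.22 × 0.58 × 2.55 = 0.3254 m³/s
Q = Σ qᵢ = 22.81 m³/s

22.8 m³/s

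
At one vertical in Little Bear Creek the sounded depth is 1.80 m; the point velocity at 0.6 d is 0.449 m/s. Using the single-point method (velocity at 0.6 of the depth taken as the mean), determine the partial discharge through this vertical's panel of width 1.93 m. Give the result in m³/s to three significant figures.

1.56 m³/s

v̄ = v₀.₆ = 0.449 m/s
q = v̄ × d × w = 0.4490 × 1.80 × 1.93 = 1.560 m³/s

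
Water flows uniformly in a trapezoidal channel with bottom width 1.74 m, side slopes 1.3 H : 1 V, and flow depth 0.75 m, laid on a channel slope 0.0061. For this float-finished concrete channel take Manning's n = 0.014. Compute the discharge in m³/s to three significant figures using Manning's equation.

A = (b + z·y)·y = (1.74 + 1.3×0.75)×0.75 = 2.036 m²
P = b + 2y√(1+z²) = 1.74 + 2×0.75×√(1+1.3²) = 4.200 m
R = A/P = 2.036/4.200 = 0.4848 m
Q = (1/n)·A·R^(2/3)·S^(1/2) = (1/0.014) × 2.036 × 0.4848^(2/3) × 0.0061^(1/2) = 7.010 m³/s

7.01 m³/s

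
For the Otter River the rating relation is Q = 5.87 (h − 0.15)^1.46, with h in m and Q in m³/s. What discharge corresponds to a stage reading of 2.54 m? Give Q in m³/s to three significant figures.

20.9 m³/s

Q = 5.87 × (2.54 − 0.15)^1.46 = 5.87 × 2.39^1.46 = 20.95 m³/s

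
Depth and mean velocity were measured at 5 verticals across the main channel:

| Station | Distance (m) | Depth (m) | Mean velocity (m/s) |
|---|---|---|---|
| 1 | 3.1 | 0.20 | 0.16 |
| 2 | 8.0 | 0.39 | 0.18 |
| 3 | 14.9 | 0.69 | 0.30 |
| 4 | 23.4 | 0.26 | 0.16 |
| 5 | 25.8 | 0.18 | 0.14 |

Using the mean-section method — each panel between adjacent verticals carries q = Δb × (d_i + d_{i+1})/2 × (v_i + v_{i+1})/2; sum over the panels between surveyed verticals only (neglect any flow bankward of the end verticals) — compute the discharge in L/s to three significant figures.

2150 L/s

Panel 1-2: Δb = 4.9 m, d̄ = (0.20+0.39)/2 = 0.295, v̄ = (0.16+0.18)/2 = 0.17 → q = 4.9×0.295×0.17 = 0.2457 m³/s
Panel 2-3: Δb = 6.9 m, d̄ = (0.39+0.69)/2 = 0.54, v̄ = (0.18+0.30)/2 = 0.24 → q = 6.9×0.54×0.24 = 0.8942 m³/s
Panel 3-4: Δb = 8.5 m, d̄ = (0.69+0.26)/2 = 0.475, v̄ = (0.30+0.16)/2 = 0.23 → q = 8.5×0.475×0.23 = 0.9286 m³/s
Panel 4-5: Δb = 2.4 m, d̄ = (0.26+0.18)/2 = 0.22, v̄ = (0.16+0.14)/2 = 0.15 → q = 2.4×0.22×0.15 = 0.07920 m³/s
Q = Σ q = 2.148 m³/s
= 2.148 × 1000 = 2148 L/s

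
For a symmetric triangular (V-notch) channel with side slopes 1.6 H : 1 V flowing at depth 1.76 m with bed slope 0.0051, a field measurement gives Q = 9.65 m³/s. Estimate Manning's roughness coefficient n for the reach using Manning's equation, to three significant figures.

A = z·y² = 1.6×1.76² = 4.956 m²
P = 2y√(1+z²) = 2×1.76×√(1+1.6²) = 6.642 m
R = A/P = 4.956/6.642 = 0.7462 m
n = (1/Q)·A·R^(2/3)·S^(1/2) = (1/9.65) × 4.956 × 0.8227 × 0.07141 = 0.03018

0.0302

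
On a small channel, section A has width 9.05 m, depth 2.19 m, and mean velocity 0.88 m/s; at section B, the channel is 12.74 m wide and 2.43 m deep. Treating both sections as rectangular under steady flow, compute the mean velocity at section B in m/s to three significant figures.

Q = A₁V₁ = (9.05×2.19) × 0.88 = 17.44 m³/s
A₂ = 12.74 × 2.43 = 30.96 m²
V₂ = Q/A₂ = 17.44/30.96 = 0.5634 m/s

0.563 m/s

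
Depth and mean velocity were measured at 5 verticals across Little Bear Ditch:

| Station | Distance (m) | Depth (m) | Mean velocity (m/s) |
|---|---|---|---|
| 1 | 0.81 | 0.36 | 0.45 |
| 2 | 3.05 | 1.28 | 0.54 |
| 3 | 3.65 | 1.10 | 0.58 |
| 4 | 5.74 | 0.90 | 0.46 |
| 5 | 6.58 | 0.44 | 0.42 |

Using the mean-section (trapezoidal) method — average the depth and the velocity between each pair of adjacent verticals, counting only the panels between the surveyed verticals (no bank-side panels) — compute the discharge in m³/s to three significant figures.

2.64 m³/s

Panel 1-2: Δb = 2.24 m, d̄ = (0.36+1.28)/2 = 0.82, v̄ = (0.45+0.54)/2 = 0.495 → q = 2.24×0.82×0.495 = 0.9092 m³/s
Panel 2-3: Δb = 0.6 m, d̄ = (1.28+1.10)/2 = 1.19, v̄ = (0.54+0.58)/2 = 0.56 → q = 0.6×1.19×0.56 = 0.3998 m³/s
Panel 3-4: Δb = 2.09 m, d̄ = (1.10+0.90)/2 = 1, v̄ = (0.58+0.46)/2 = 0.52 → q = 2.09×1×0.52 = 1.087 m³/s
Panel 4-5: Δb = 0.84 m, d̄ = (0.90+0.44)/2 = 0.67, v̄ = (0.46+0.42)/2 = 0.44 → q = 0.84×0.67×0.44 = 0.2476 m³/s
Q = Σ q = 2.643 m³/s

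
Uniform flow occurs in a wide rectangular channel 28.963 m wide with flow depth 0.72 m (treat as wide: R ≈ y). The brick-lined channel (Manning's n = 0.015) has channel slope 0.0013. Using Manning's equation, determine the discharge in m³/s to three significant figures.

40.3 m³/s

A = b·y = 28.963 × 0.72 = 20.85 m²
Wide channel: R ≈ y = 0.72 m
Q = (1/n)·A·R^(2/3)·S^(1/2) = (1/0.015) × 20.85 × 0.7200^(2/3) × 0.0013^(1/2) = 40.27 m³/s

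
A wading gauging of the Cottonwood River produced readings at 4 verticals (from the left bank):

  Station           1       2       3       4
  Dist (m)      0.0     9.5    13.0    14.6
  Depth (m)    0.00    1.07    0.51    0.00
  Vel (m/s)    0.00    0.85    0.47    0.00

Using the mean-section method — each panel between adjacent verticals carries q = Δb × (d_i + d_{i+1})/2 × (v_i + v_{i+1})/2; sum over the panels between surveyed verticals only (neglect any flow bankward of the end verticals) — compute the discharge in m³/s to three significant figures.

Panel 1-2: Δb = 9.5 m, d̄ = (0.00+1.07)/2 = 0.535, v̄ = (0.00+0.85)/2 = 0.425 → q = 9.5×0.535×0.425 = 2.160 m³/s
Panel 2-3: Δb = 3.5 m, d̄ = (1.07+0.51)/2 = 0.79, v̄ = (0.85+0.47)/2 = 0.66 → q = 3.5×0.79×0.66 = 1.825 m³/s
Panel 3-4: Δb = 1.6 m, d̄ = (0.51+0.00)/2 = 0.255, v̄ = (0.47+0.00)/2 = 0.235 → q = 1.6×0.255×0.235 = 0.09588 m³/s
Q = Σ q = 4.081 m³/s

4.08 m³/s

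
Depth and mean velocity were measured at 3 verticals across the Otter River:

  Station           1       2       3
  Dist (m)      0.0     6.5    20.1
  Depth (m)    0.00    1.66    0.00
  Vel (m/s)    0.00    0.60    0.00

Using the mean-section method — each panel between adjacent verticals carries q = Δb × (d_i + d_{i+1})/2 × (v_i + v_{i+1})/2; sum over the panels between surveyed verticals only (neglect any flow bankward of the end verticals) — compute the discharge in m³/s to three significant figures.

5.00 m³/s

Panel 1-2: Δb = 6.5 m, d̄ = (0.00+1.66)/2 = 0.83, v̄ = (0.00+0.60)/2 = 0.3 → q = 6.5×0.83×0.3 = 1.619 m³/s
Panel 2-3: Δb = 13.6 m, d̄ = (1.66+0.00)/2 = 0.83, v̄ = (0.60+0.00)/2 = 0.3 → q = 13.6×0.83×0.3 = 3.386 m³/s
Q = Σ q = 5.005 m³/s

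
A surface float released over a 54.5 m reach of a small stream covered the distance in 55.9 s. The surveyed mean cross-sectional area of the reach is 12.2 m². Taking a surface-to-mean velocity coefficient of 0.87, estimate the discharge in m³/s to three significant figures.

v_surface = L / t̄ = 54.5 / 55.9 = 0.9750 m/s
v_mean = 0.87 × 0.9750 = 0.8482 m/s
Q = A × v_mean = 12.2 × 0.8482 = 10.35 m³/s

10.3 m³/s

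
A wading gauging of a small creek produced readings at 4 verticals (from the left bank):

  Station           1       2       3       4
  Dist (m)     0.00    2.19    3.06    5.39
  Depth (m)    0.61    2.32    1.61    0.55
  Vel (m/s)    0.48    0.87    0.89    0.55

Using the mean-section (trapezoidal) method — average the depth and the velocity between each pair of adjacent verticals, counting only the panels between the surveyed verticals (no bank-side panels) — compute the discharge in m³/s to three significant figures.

Panel 1-2: Δb = 2.19 m, d̄ = (0.61+2.32)/2 = 1.465, v̄ = (0.48+0.87)/2 = 0.675 → q = 2.19×1.465×0.675 = 2.166 m³/s
Panel 2-3: Δb = 0.87 m, d̄ = (2.32+1.61)/2 = 1.965, v̄ = (0.87+0.89)/2 = 0.88 → q = 0.87×1.965×0.88 = 1.504 m³/s
Panel 3-4: Δb = 2.33 m, d̄ = (1.61+0.55)/2 = 1.08, v̄ = (0.89+0.55)/2 = 0.72 → q = 2.33×1.08×0.72 = 1.812 m³/s
Q = Σ q = 5.482 m³/s

5.48 m³/s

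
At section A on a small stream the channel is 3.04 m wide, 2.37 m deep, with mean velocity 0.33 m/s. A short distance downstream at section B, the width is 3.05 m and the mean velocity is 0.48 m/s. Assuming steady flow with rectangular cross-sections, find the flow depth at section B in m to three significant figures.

Q = A₁V₁ = (3.04×2.37) × 0.33 = 2.378 m³/s
d₂ = Q/(b₂ V₂) = 2.378/(3.05×0.48) = 1.624 m

1.62 m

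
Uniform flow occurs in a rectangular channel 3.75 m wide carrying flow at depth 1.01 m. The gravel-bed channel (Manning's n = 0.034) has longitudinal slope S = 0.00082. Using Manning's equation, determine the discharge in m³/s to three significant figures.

2.41 m³/s

A = b·y = 3.75 × 1.01 = 3.788 m²
P = b + 2y = 3.75 + 2×1.01 = 5.770 m
R = A/P = 3.788/5.770 = 0.6564 m
Q = (1/n)·A·R^(2/3)·S^(1/2) = (1/0.034) × 3.788 × 0.6564^(2/3) × 0.00082^(1/2) = 2.409 m³/s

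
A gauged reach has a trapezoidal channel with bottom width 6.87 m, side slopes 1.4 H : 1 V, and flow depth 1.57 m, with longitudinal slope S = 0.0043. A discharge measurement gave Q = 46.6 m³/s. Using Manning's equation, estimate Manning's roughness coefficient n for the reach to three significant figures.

A = (b + z·y)·y = (6.87 + 1.4×1.57)×1.57 = 14.24 m²
P = b + 2y√(1+z²) = 6.87 + 2×1.57×√(1+1.4²) = 12.27 m
R = A/P = 14.24/12.27 = 1.160 m
n = (1/Q)·A·R^(2/3)·S^(1/2) = (1/46.6) × 14.24 × 1.104 × 0.06557 = 0.02212

0.0221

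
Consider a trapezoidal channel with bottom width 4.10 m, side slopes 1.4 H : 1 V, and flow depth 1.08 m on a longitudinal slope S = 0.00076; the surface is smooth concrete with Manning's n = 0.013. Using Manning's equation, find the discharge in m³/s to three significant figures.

10.8 m³/s

A = (b + z·y)·y = (4.10 + 1.4×1.08)×1.08 = 6.061 m²
P = b + 2y√(1+z²) = 4.10 + 2×1.08×√(1+1.4²) = 7.816 m
R = A/P = 6.061/7.816 = 0.7754 m
Q = (1/n)·A·R^(2/3)·S^(1/2) = (1/0.013) × 6.061 × 0.7754^(2/3) × 0.00076^(1/2) = 10.85 m³/s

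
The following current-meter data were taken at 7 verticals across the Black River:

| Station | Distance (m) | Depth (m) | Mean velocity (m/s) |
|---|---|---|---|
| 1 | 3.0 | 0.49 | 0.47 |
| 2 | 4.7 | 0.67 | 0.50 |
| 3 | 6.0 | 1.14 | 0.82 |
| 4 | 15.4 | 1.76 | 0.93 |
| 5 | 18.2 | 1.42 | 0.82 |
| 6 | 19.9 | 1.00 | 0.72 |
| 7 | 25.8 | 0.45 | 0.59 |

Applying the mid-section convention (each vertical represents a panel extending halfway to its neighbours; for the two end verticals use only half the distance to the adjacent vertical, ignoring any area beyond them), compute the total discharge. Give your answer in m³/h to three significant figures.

78600 m³/h

w_1 = (4.7 − 3.0)/2 = 0.85 m; q_1 = 0.47 × 0.49 × 0.85 = 0.1958 m³/s
w_2 = (6.0 − 3.0)/2 = 1.5 m; q_2 = 0.50 × 0.67 × 1.5 = 0.5025 m³/s
w_3 = (15.4 − 4.7)/2 = 5.35 m; q_3 = 0.82 × 1.14 × 5.35 = 5.001 m³/s
w_4 = (18.2 − 6.0)/2 = 6.1 m; q_4 = 0.93 × 1.76 × 6.1 = 9.984 m³/s
w_5 = (19.9 − 15.4)/2 = 2.25 m; q_5 = 0.82 × 1.42 × 2.25 = 2.620 m³/s
w_6 = (25.8 − 18.2)/2 = 3.8 m; q_6 = 0.72 × 1.00 × 3.8 = 2.736 m³/s
w_7 = (25.8 − 19.9)/2 = 2.95 m; q_7 = 0.59 × 0.45 × 2.95 = 0.7832 m³/s
Q = Σ qᵢ = 21.82 m³/s
= 21.82 × 3600 = 78560 m³/h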